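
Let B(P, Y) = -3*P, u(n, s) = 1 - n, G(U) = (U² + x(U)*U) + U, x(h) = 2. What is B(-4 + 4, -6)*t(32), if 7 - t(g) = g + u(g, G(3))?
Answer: 0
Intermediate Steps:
G(U) = U² + 3*U (G(U) = (U² + 2*U) + U = U² + 3*U)
t(g) = 6 (t(g) = 7 - (g + (1 - g)) = 7 - 1*1 = 7 - 1 = 6)
B(-4 + 4, -6)*t(32) = -3*(-4 + 4)*6 = -3*0*6 = 0*6 = 0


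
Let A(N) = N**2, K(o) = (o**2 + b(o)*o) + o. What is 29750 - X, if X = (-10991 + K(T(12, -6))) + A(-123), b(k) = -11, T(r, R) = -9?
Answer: 25441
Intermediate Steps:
K(o) = o**2 - 10*o (K(o) = (o**2 - 11*o) + o = o**2 - 10*o)
X = 4309 (X = (-10991 - 9*(-10 - 9)) + (-123)**2 = (-10991 - 9*(-19)) + 15129 = (-10991 + 171) + 15129 = -10820 + 15129 = 4309)
29750 - X = 29750 - 1*4309 = 29750 - 4309 = 25441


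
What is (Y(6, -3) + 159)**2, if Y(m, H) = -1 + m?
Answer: 26896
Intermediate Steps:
(Y(6, -3) + 159)**2 = ((-1 + 6) + 159)**2 = (5 + 159)**2 = 164**2 = 26896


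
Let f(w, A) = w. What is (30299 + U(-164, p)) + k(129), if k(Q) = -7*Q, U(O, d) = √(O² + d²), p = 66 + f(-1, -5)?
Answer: 29396 + √31121 ≈ 29572.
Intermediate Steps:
p = 65 (p = 66 - 1 = 65)
(30299 + U(-164, p)) + k(129) = (30299 + √((-164)² + 65²)) - 7*129 = (30299 + √(26896 + 4225)) - 903 = (30299 + √31121) - 903 = 29396 + √31121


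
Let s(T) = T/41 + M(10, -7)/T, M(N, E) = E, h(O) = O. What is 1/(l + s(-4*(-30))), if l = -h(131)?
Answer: -4920/630407 ≈ -0.0078045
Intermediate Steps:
s(T) = -7/T + T/41 (s(T) = T/41 - 7/T = -7/T + T/41)
l = -131 (l = -1*131 = -131)
1/(l + s(-4*(-30))) = 1/(-131 + (-7/((-4*(-30))) + (-4*(-30))/41)) = 1/(-131 + (-7/120 + (1/41)*120)) = 1/(-131 + (-7*1/120 + 120/41)) = 1/(-131 + (-7/120 + 120/41)) = 1/(-131 + 14113/4920) = 1/(-630407/4920) = -4920/630407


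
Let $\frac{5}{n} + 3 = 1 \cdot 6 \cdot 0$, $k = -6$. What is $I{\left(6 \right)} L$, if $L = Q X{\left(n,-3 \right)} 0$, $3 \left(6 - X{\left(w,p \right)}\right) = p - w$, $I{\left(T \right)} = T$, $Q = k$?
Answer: $0$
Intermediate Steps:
$Q = -6$
$n = - \frac{5}{3}$ ($n = \frac{5}{-3 + 1 \cdot 6 \cdot 0} = \frac{5}{-3 + 6 \cdot 0} = \frac{5}{-3 + 0} = \frac{5}{-3} = 5 \left(- \frac{1}{3}\right) = - \frac{5}{3} \approx -1.6667$)
$X{\left(w,p \right)} = 6 - \frac{p}{3} + \frac{w}{3}$ ($X{\left(w,p \right)} = 6 - \frac{p - w}{3} = 6 - \left(- \frac{w}{3} + \frac{p}{3}\right) = 6 - \frac{p}{3} + \frac{w}{3}$)
$L = 0$ ($L = - 6 \left(6 - -1 + \frac{1}{3} \left(- \frac{5}{3}\right)\right) 0 = - 6 \left(6 + 1 - \frac{5}{9}\right) 0 = \left(-6\right) \frac{58}{9} \cdot 0 = \left(- \frac{116}{3}\right) 0 = 0$)
$I{\left(6 \right)} L = 6 \cdot 0 = 0$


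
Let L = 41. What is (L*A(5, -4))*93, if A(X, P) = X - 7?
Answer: -7626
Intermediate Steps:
A(X, P) = -7 + X
(L*A(5, -4))*93 = (41*(-7 + 5))*93 = (41*(-2))*93 = -82*93 = -7626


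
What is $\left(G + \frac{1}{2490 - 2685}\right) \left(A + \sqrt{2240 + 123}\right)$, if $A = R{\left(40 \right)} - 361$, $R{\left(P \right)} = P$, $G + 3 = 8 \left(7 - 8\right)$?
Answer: $\frac{229622}{65} - \frac{2146 \sqrt{2363}}{195} \approx 2997.7$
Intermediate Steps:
$G = -11$ ($G = -3 + 8 \left(7 - 8\right) = -3 + 8 \left(-1\right) = -3 - 8 = -11$)
$A = -321$ ($A = 40 - 361 = -321$)
$\left(G + \frac{1}{2490 - 2685}\right) \left(A + \sqrt{2240 + 123}\right) = \left(-11 + \frac{1}{2490 - 2685}\right) \left(-321 + \sqrt{2240 + 123}\right) = \left(-11 + \frac{1}{-195}\right) \left(-321 + \sqrt{2363}\right) = \left(-11 - \frac{1}{195}\right) \left(-321 + \sqrt{2363}\right) = - \frac{2146 \left(-321 + \sqrt{2363}\right)}{195} = \frac{229622}{65} - \frac{2146 \sqrt{2363}}{195}$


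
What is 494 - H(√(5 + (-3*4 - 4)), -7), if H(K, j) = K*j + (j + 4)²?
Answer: 485 + 7*I*√11 ≈ 485.0 + 23.216*I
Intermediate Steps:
H(K, j) = (4 + j)² + K*j (H(K, j) = K*j + (4 + j)² = (4 + j)² + K*j)
494 - H(√(5 + (-3*4 - 4)), -7) = 494 - ((4 - 7)² + √(5 + (-3*4 - 4))*(-7)) = 494 - ((-3)² + √(5 + (-12 - 4))*(-7)) = 494 - (9 + √(5 - 16)*(-7)) = 494 - (9 + √(-11)*(-7)) = 494 - (9 + (I*√11)*(-7)) = 494 - (9 - 7*I*√11) = 494 + (-9 + 7*I*√11) = 485 + 7*I*√11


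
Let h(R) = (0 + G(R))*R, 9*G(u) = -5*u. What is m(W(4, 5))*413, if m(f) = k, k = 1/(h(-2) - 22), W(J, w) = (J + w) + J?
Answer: -3717/218 ≈ -17.050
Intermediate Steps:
G(u) = -5*u/9 (G(u) = (-5*u)/9 = -5*u/9)
W(J, w) = w + 2*J
h(R) = -5*R²/9 (h(R) = (0 - 5*R/9)*R = (-5*R/9)*R = -5*R²/9)
k = -9/218 (k = 1/(-5/9*(-2)² - 22) = 1/(-5/9*4 - 22) = 1/(-20/9 - 22) = 1/(-218/9) = -9/218 ≈ -0.041284)
m(f) = -9/218
m(W(4, 5))*413 = -9/218*413 = -3717/218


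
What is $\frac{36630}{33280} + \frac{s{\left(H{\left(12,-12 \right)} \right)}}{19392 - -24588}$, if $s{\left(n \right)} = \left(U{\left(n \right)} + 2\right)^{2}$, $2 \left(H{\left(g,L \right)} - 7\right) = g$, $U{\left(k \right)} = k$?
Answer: $\frac{2697459}{2439424} \approx 1.1058$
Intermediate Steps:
$H{\left(g,L \right)} = 7 + \frac{g}{2}$
$s{\left(n \right)} = \left(2 + n\right)^{2}$ ($s{\left(n \right)} = \left(n + 2\right)^{2} = \left(2 + n\right)^{2}$)
$\frac{36630}{33280} + \frac{s{\left(H{\left(12,-12 \right)} \right)}}{19392 - -24588} = \frac{36630}{33280} + \frac{\left(2 + \left(7 + \frac{1}{2} \cdot 12\right)\right)^{2}}{19392 - -24588} = 36630 \cdot \frac{1}{33280} + \frac{\left(2 + \left(7 + 6\right)\right)^{2}}{19392 + 24588} = \frac{3663}{3328} + \frac{\left(2 + 13\right)^{2}}{43980} = \frac{3663}{3328} + 15^{2} \cdot \frac{1}{43980} = \frac{3663}{3328} + 225 \cdot \frac{1}{43980} = \frac{3663}{3328} + \frac{15}{2932} = \frac{2697459}{2439424}$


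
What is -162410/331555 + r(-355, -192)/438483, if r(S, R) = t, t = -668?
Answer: -14287100554/29076246213 ≈ -0.49137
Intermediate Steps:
r(S, R) = -668
-162410/331555 + r(-355, -192)/438483 = -162410/331555 - 668/438483 = -162410*1/331555 - 668*1/438483 = -32482/66311 - 668/438483 = -14287100554/29076246213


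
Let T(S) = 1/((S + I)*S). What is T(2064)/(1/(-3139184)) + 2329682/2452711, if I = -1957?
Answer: -449062844843/33854769933 ≈ -13.264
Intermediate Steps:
T(S) = 1/(S*(-1957 + S)) (T(S) = 1/((S - 1957)*S) = 1/((-1957 + S)*S) = 1/(S*(-1957 + S)))
T(2064)/(1/(-3139184)) + 2329682/2452711 = (1/(2064*(-1957 + 2064)))/(1/(-3139184)) + 2329682/2452711 = ((1/2064)/107)/(-1/3139184) + 2329682*(1/2452711) = ((1/2064)*(1/107))*(-3139184) + 2329682/2452711 = (1/220848)*(-3139184) + 2329682/2452711 = -196199/13803 + 2329682/2452711 = -449062844843/33854769933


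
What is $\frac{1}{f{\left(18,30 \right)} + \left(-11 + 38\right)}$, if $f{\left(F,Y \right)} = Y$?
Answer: $\frac{1}{57} \approx 0.017544$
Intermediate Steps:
$\frac{1}{f{\left(18,30 \right)} + \left(-11 + 38\right)} = \frac{1}{30 + \left(-11 + 38\right)} = \frac{1}{30 + 27} = \frac{1}{57}$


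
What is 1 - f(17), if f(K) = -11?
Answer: 12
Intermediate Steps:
1 - f(17) = 1 - 1*(-11) = 1 + 11 = 12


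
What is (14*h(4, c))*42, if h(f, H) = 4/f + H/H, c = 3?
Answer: 1176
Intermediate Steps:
h(f, H) = 1 + 4/f (h(f, H) = 4/f + 1 = 1 + 4/f)
(14*h(4, c))*42 = (14*((4 + 4)/4))*42 = (14*((1/4)*8))*42 = (14*2)*42 = 28*42 = 1176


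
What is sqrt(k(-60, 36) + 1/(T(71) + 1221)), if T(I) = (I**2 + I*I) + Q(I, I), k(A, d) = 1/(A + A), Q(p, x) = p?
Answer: I*sqrt(7934070)/31020 ≈ 0.090804*I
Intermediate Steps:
k(A, d) = 1/(2*A)
T(I) = I + 2*I**2 (T(I) = (I**2 + I*I) + I = (I**2 + I**2) + I = 2*I**2 + I = I + 2*I**2)
sqrt(k(-60, 36) + 1/(T(71) + 1221)) = sqrt((1/2)/(-60) + 1/(71*(1 + 2*71) + 1221)) = sqrt((1/2)*(-1/60) + 1/(71*(1 + 142) + 1221)) = sqrt(-1/120 + 1/(71*143 + 1221)) = sqrt(-1/120 + 1/(10153 + 1221)) = sqrt(-1/120 + 1/11374) = sqrt(-5627/682440) = I*sqrt(7934070)/31020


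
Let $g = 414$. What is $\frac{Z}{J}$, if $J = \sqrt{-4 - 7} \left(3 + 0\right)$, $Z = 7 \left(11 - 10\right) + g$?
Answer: $- \frac{421 i \sqrt{11}}{33} \approx - 42.312 i$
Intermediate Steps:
$Z = 421$ ($Z = 7 \left(11 - 10\right) + 414 = 7 \cdot 1 + 414 = 7 + 414 = 421$)
$J = 3 i \sqrt{11}$ ($J = \sqrt{-11} \cdot 3 = i \sqrt{11} \cdot 3 = 3 i \sqrt{11} \approx 9.9499 i$)
$\frac{Z}{J} = \frac{421}{3 i \sqrt{11}} = 421 \left(- \frac{i \sqrt{11}}{33}\right) = - \frac{421 i \sqrt{11}}{33}$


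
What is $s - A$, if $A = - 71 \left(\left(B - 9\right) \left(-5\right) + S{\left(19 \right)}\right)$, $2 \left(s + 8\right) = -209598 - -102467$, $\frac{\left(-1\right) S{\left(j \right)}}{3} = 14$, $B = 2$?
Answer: $- \frac{108141}{2} \approx -54071.0$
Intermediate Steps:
$S{\left(j \right)} = -42$ ($S{\left(j \right)} = \left(-3\right) 14 = -42$)
$s = - \frac{107147}{2}$ ($s = -8 + \frac{-209598 - -102467}{2} = -8 + \frac{-209598 + 102467}{2} = -8 + \frac{1}{2} \left(-107131\right) = -8 - \frac{107131}{2} = - \frac{107147}{2} \approx -53574.0$)
$A = 497$ ($A = - 71 \left(\left(2 - 9\right) \left(-5\right) - 42\right) = - 71 \left(\left(-7\right) \left(-5\right) - 42\right) = - 71 \left(35 - 42\right) = \left(-71\right) \left(-7\right) = 497$)
$s - A = - \frac{107147}{2} - 497 = - \frac{108141}{2}$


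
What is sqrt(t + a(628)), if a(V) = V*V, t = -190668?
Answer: 2*sqrt(50929) ≈ 451.35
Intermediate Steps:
a(V) = V**2
sqrt(t + a(628)) = sqrt(-190668 + 628**2) = sqrt(-190668 + 394384) = sqrt(203716) = 2*sqrt(50929)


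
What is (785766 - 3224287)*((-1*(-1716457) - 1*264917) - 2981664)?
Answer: 3731239506604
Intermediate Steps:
(785766 - 3224287)*((-1*(-1716457) - 1*264917) - 2981664) = -2438521*((1716457 - 264917) - 2981664) = -2438521*(1451540 - 2981664) = -2438521*(-1530124) = 3731239506604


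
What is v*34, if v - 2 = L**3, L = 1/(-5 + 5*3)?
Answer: 34017/500 ≈ 68.034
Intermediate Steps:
L = 1/10 (L = 1/(-5 + 15) = 1/10 ≈ 0.10000)
v = 2001/1000 (v = 2 + (1/10)**3 = 2 + 1/1000 = 2001/1000 ≈ 2.0010)
v*34 = (2001/1000)*34 = 34017/500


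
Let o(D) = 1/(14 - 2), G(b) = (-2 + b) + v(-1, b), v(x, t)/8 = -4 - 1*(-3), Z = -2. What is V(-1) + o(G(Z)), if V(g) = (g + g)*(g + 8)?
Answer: -167/12 ≈ -13.917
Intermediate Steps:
v(x, t) = -8 (v(x, t) = 8*(-4 - 1*(-3)) = 8*(-4 + 3) = 8*(-1) = -8)
G(b) = -10 + b (G(b) = (-2 + b) - 8 = -10 + b)
V(g) = 2*g*(8 + g) (V(g) = (2*g)*(8 + g) = 2*g*(8 + g))
o(D) = 1/12
V(-1) + o(G(Z)) = 2*(-1)*(8 - 1) + 1/12 = 2*(-1)*7 + 1/12 = -14 + 1/12 = -167/12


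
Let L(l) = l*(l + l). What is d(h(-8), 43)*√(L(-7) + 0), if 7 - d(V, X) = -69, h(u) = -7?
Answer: 532*√2 ≈ 752.36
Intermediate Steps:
L(l) = 2*l² (L(l) = l*(2*l) = 2*l²)
d(V, X) = 76 (d(V, X) = 7 - 1*(-69) = 7 + 69 = 76)
d(h(-8), 43)*√(L(-7) + 0) = 76*√(2*(-7)² + 0) = 76*√(2*49 + 0) = 76*√(98 + 0) = 76*√98 = 76*(7*√2) = 532*√2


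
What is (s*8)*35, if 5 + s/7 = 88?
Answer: 162680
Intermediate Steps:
s = 581 (s = -35 + 7*88 = -35 + 616 = 581)
(s*8)*35 = (581*8)*35 = 4648*35 = 162680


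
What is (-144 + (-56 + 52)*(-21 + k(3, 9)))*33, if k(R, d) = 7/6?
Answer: -2134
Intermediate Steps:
k(R, d) = 7/6 (k(R, d) = 7*(1/6) = 7/6)
(-144 + (-56 + 52)*(-21 + k(3, 9)))*33 = (-144 + (-56 + 52)*(-21 + 7/6))*33 = (-144 - 4*(-119/6))*33 = (-144 + 238/3)*33 = -194/3*33 = -2134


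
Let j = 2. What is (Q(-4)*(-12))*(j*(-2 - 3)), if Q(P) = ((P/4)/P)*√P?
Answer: 60*I ≈ 60.0*I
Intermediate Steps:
Q(P) = √P/4 (Q(P) = ((P*(¼))/P)*√P = ((P/4)/P)*√P = √P/4)
(Q(-4)*(-12))*(j*(-2 - 3)) = ((√(-4)/4)*(-12))*(2*(-2 - 3)) = (((2*I)/4)*(-12))*(2*(-5)) = ((I/2)*(-12))*(-10) = -6*I*(-10) = 60*I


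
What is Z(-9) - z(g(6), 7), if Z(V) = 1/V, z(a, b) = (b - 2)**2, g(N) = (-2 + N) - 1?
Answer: -226/9 ≈ -25.111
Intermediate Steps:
g(N) = -3 + N
z(a, b) = (-2 + b)**2
Z(-9) - z(g(6), 7) = 1/(-9) - (-2 + 7)**2 = -1/9 - 1*5**2 = -1/9 - 1*25 = -1/9 - 25 = -226/9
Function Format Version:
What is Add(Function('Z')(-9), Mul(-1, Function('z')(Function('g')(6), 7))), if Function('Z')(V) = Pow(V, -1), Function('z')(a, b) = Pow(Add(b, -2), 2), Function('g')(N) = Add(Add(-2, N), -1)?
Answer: Rational(-226, 9) ≈ -25.111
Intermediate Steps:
Function('g')(N) = Add(-3, N)
Function('z')(a, b) = Pow(Add(-2, b), 2)
Add(Function('Z')(-9), Mul(-1, Function('z')(Function('g')(6), 7))) = Add(Pow(-9, -1), Mul(-1, Pow(Add(-2, 7), 2))) = Add(Rational(-1, 9), Mul(-1, Pow(5, 2))) = Add(Rational(-1, 9), Mul(-1, 25)) = Add(Rational(-1, 9), -25) = Rational(-226, 9)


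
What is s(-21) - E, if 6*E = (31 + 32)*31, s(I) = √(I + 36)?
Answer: -651/2 + √15 ≈ -321.63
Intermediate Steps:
s(I) = √(36 + I)
E = 651/2 (E = ((31 + 32)*31)/6 = (63*31)/6 = (⅙)*1953 = 651/2 ≈ 325.50)
s(-21) - E = √(36 - 21) - 1*651/2 = √15 - 651/2 = -651/2 + √15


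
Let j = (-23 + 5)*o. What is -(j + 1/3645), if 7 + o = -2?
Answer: -590491/3645 ≈ -162.00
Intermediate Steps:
o = -9 (o = -7 - 2 = -9)
j = 162 (j = (-23 + 5)*(-9) = -18*(-9) = 162)
-(j + 1/3645) = -(162 + 1/3645) = -1*590491/3645 = -590491/3645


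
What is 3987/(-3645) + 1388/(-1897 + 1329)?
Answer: -203441/57510 ≈ -3.5375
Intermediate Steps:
3987/(-3645) + 1388/(-1897 + 1329) = 3987*(-1/3645) + 1388/(-568) = -443/405 + 1388*(-1/568) = -443/405 - 347/142 = -203441/57510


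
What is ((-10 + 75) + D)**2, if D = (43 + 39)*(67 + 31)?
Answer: 65626201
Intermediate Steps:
D = 8036 (D = 82*98 = 8036)
((-10 + 75) + D)**2 = ((-10 + 75) + 8036)**2 = (65 + 8036)**2 = 8101**2 = 65626201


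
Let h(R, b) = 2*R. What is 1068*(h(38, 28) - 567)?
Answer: -524388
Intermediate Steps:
1068*(h(38, 28) - 567) = 1068*(2*38 - 567) = 1068*(76 - 567) = 1068*(-491) = -524388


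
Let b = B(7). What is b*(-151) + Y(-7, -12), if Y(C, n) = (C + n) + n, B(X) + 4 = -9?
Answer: 1932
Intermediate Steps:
B(X) = -13 (B(X) = -4 - 9 = -13)
b = -13
Y(C, n) = C + 2*n
b*(-151) + Y(-7, -12) = -13*(-151) + (-7 + 2*(-12)) = 1963 + (-7 - 24) = 1963 - 31 = 1932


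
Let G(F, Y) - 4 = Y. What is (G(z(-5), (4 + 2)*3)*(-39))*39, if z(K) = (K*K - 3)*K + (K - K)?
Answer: -33462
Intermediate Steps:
z(K) = K*(-3 + K**2) (z(K) = (K**2 - 3)*K + 0 = (-3 + K**2)*K + 0 = K*(-3 + K**2) + 0 = K*(-3 + K**2))
G(F, Y) = 4 + Y
(G(z(-5), (4 + 2)*3)*(-39))*39 = ((4 + (4 + 2)*3)*(-39))*39 = ((4 + 6*3)*(-39))*39 = ((4 + 18)*(-39))*39 = (22*(-39))*39 = -858*39 = -33462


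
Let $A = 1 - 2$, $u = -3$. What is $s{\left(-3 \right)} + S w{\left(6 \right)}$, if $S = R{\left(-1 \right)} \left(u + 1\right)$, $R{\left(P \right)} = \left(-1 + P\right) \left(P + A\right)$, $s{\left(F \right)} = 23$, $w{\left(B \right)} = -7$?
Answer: $79$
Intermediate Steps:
$A = -1$
$R{\left(P \right)} = \left(-1 + P\right)^{2}$ ($R{\left(P \right)} = \left(-1 + P\right) \left(P - 1\right) = \left(-1 + P\right) \left(-1 + P\right) = \left(-1 + P\right)^{2}$)
$S = -8$ ($S = \left(1 + \left(-1\right)^{2} - -2\right) \left(-3 + 1\right) = \left(1 + 1 + 2\right) \left(-2\right) = 4 \left(-2\right) = -8$)
$s{\left(-3 \right)} + S w{\left(6 \right)} = 23 - -56 = 23 + 56 = 79$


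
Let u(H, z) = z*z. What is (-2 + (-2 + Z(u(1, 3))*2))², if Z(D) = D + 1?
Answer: 256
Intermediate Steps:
u(H, z) = z²
Z(D) = 1 + D
(-2 + (-2 + Z(u(1, 3))*2))² = (-2 + (-2 + (1 + 3²)*2))² = (-2 + (-2 + (1 + 9)*2))² = (-2 + (-2 + 10*2))² = (-2 + (-2 + 20))² = (-2 + 18)² = 16² = 256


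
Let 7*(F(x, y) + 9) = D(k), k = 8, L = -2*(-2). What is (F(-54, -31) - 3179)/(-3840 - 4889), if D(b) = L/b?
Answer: 1539/4214 ≈ 0.36521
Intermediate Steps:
L = 4
D(b) = 4/b
F(x, y) = -125/14 (F(x, y) = -9 + (4/8)/7 = -9 + (4*(⅛))/7 = -9 + (⅐)*(½) = -9 + 1/14 = -125/14)
(F(-54, -31) - 3179)/(-3840 - 4889) = (-125/14 - 3179)/(-3840 - 4889) = -44631/14/(-8729) = -44631/14*(-1/8729) = 1539/4214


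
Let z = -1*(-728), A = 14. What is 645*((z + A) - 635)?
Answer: 69015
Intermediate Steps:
z = 728
645*((z + A) - 635) = 645*((728 + 14) - 635) = 645*(742 - 635) = 645*107 = 69015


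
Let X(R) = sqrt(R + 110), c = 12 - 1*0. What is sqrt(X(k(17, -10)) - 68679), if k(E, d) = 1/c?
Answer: sqrt(-2472444 + 6*sqrt(3963))/6 ≈ 262.05*I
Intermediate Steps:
c = 12 (c = 12 + 0 = 12)
k(E, d) = 1/12
X(R) = sqrt(110 + R)
sqrt(X(k(17, -10)) - 68679) = sqrt(sqrt(110 + 1/12) - 68679) = sqrt(sqrt(1321/12) - 68679) = sqrt(sqrt(3963)/6 - 68679) = sqrt(-68679 + sqrt(3963)/6)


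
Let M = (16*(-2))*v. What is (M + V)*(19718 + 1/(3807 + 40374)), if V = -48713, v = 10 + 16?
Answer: -4795741079295/4909 ≈ -9.7693e+8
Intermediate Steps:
v = 26
M = -832 (M = (16*(-2))*26 = -32*26 = -832)
(M + V)*(19718 + 1/(3807 + 40374)) = (-832 - 48713)*(19718 + 1/(3807 + 40374)) = -49545*(19718 + 1/44181) = -49545*871160959/44181 = -4795741079295/4909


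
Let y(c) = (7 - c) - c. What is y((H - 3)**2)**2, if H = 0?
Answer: 121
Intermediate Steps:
y(c) = 7 - 2*c
y((H - 3)**2)**2 = (7 - 2*(0 - 3)**2)**2 = (7 - 2*(-3)**2)**2 = (7 - 2*9)**2 = (7 - 18)**2 = (-11)**2 = 121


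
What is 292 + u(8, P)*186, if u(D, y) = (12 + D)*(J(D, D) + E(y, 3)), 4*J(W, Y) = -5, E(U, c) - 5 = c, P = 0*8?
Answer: 25402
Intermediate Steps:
P = 0
E(U, c) = 5 + c
J(W, Y) = -5/4 (J(W, Y) = (¼)*(-5) = -5/4)
u(D, y) = 81 + 27*D/4 (u(D, y) = (12 + D)*(-5/4 + (5 + 3)) = (12 + D)*(-5/4 + 8) = (12 + D)*(27/4) = 81 + 27*D/4)
292 + u(8, P)*186 = 292 + (81 + (27/4)*8)*186 = 292 + (81 + 54)*186 = 292 + 135*186 = 292 + 25110 = 25402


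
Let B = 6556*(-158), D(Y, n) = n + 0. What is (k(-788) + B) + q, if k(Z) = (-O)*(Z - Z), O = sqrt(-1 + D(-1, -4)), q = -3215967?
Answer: -4251815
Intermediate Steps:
D(Y, n) = n
B = -1035848
O = I*sqrt(5) (O = sqrt(-1 - 4) = sqrt(-5) = I*sqrt(5) ≈ 2.2361*I)
k(Z) = 0 (k(Z) = (-I*sqrt(5))*(Z - Z) = -I*sqrt(5)*0 = 0)
(k(-788) + B) + q = (0 - 1035848) - 3215967 = -1035848 - 3215967 = -4251815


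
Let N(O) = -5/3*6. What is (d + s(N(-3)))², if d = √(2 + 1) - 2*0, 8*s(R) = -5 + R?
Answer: 417/64 - 15*√3/4 ≈ 0.020434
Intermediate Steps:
N(O) = -10 (N(O) = -5*⅓*6 = -5/3*6 = -10)
s(R) = -5/8 + R/8 (s(R) = (-5 + R)/8 = -5/8 + R/8)
d = √3 (d = √3 + 0 = √3 ≈ 1.7320)
(d + s(N(-3)))² = (√3 + (-5/8 + (⅛)*(-10)))² = (√3 + (-5/8 - 5/4))² = (√3 - 15/8)² = (-15/8 + √3)²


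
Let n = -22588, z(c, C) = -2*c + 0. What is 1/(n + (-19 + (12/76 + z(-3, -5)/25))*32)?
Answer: -475/11012052 ≈ -4.3135e-5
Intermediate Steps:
z(c, C) = -2*c
1/(n + (-19 + (12/76 + z(-3, -5)/25))*32) = 1/(-22588 + (-19 + (12/76 - 2*(-3)/25))*32) = 1/(-22588 + (-19 + (12*(1/76) + 6*(1/25)))*32) = 1/(-22588 + (-19 + (3/19 + 6/25))*32) = 1/(-22588 + (-19 + 189/475)*32) = 1/(-22588 - 8836/475*32) = 1/(-22588 - 282752/475) = 1/(-11012052/475) = -475/11012052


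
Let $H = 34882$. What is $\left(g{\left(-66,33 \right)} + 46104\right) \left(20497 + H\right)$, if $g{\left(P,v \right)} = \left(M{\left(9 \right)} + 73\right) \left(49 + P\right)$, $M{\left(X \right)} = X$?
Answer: $2475995090$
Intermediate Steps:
$g{\left(P,v \right)} = 4018 + 82 P$ ($g{\left(P,v \right)} = \left(9 + 73\right) \left(49 + P\right) = 82 \left(49 + P\right) = 4018 + 82 P$)
$\left(g{\left(-66,33 \right)} + 46104\right) \left(20497 + H\right) = \left(\left(4018 + 82 \left(-66\right)\right) + 46104\right) \left(20497 + 34882\right) = \left(\left(4018 - 5412\right) + 46104\right) 55379 = \left(-1394 + 46104\right) 55379 = 44710 \cdot 55379 = 2475995090$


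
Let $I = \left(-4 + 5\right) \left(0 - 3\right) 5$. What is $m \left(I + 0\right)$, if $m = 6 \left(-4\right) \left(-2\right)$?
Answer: $-720$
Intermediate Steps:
$m = 48$ ($m = \left(-24\right) \left(-2\right) = 48$)
$I = -15$ ($I = 1 \left(-3\right) 5 = \left(-3\right) 5 = -15$)
$m \left(I + 0\right) = 48 \left(-15 + 0\right) = 48 \left(-15\right) = -720$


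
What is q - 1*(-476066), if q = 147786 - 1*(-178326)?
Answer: 802178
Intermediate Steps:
q = 326112 (q = 147786 + 178326 = 326112)
q - 1*(-476066) = 326112 - 1*(-476066) = 326112 + 476066 = 802178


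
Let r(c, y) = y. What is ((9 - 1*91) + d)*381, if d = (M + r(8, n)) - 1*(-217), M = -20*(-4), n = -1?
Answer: 81534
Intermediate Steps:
M = 80
d = 296 (d = (80 - 1) - 1*(-217) = 79 + 217 = 296)
((9 - 1*91) + d)*381 = ((9 - 1*91) + 296)*381 = ((9 - 91) + 296)*381 = (-82 + 296)*381 = 214*381 = 81534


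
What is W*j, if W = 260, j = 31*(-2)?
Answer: -16120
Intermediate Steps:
j = -62
W*j = 260*(-62) = -16120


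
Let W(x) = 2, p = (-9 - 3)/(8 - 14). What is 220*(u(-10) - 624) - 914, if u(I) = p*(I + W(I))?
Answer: -141714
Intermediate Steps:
p = 2 (p = -12/(-6) = -12*(-⅙) = 2)
u(I) = 4 + 2*I (u(I) = 2*(I + 2) = 2*(2 + I) = 4 + 2*I)
220*(u(-10) - 624) - 914 = 220*((4 + 2*(-10)) - 624) - 914 = 220*((4 - 20) - 624) - 914 = 220*(-16 - 624) - 914 = 220*(-640) - 914 = -140800 - 914 = -141714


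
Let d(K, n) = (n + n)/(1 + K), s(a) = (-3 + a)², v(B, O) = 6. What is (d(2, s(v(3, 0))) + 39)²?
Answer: 2025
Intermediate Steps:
d(K, n) = 2*n/(1 + K) (d(K, n) = (2*n)/(1 + K) = 2*n/(1 + K))
(d(2, s(v(3, 0))) + 39)² = (2*(-3 + 6)²/(1 + 2) + 39)² = (2*3²/3 + 39)² = (2*9*(⅓) + 39)² = (6 + 39)² = 45² = 2025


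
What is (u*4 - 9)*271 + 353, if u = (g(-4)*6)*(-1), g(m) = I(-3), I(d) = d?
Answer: 17426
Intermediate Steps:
g(m) = -3
u = 18 (u = -3*6*(-1) = -18*(-1) = 18)
(u*4 - 9)*271 + 353 = (18*4 - 9)*271 + 353 = (72 - 9)*271 + 353 = 63*271 + 353 = 17073 + 353 = 17426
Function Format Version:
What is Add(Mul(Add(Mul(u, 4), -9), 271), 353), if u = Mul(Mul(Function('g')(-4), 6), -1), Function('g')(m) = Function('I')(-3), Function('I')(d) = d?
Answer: 17426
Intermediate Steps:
Function('g')(m) = -3
u = 18 (u = Mul(Mul(-3, 6), -1) = Mul(-18, -1) = 18)
Add(Mul(Add(Mul(u, 4), -9), 271), 353) = Add(Mul(Add(Mul(18, 4), -9), 271), 353) = Add(Mul(Add(72, -9), 271), 353) = Add(Mul(63, 271), 353) = Add(17073, 353) = 17426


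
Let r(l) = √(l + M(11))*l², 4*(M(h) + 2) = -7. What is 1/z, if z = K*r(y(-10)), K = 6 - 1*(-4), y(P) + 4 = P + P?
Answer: -I*√111/319680 ≈ -3.2957e-5*I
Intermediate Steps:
y(P) = -4 + 2*P (y(P) = -4 + (P + P) = -4 + 2*P)
K = 10 (K = 6 + 4 = 10)
M(h) = -15/4 (M(h) = -2 + (¼)*(-7) = -2 - 7/4 = -15/4)
r(l) = l²*√(-15/4 + l) (r(l) = √(l - 15/4)*l² = √(-15/4 + l)*l² = l²*√(-15/4 + l))
z = 2880*I*√111 (z = 10*((-4 + 2*(-10))²*√(-15 + 4*(-4 + 2*(-10)))/2) = 10*((-4 - 20)²*√(-15 + 4*(-4 - 20))/2) = 10*((½)*(-24)²*√(-15 + 4*(-24))) = 10*((½)*576*√(-15 - 96)) = 10*((½)*576*√(-111)) = 10*((½)*576*(I*√111)) = 10*(288*I*√111) = 2880*I*√111 ≈ 30343.0*I)
1/z = 1/(2880*I*√111) = -I*√111/319680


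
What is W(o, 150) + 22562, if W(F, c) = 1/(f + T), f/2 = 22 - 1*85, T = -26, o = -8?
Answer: 3429423/152 ≈ 22562.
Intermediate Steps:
f = -126 (f = 2*(22 - 1*85) = 2*(22 - 85) = 2*(-63) = -126)
W(F, c) = -1/152 (W(F, c) = 1/(-126 - 26) = 1/(-152) = -1/152)
W(o, 150) + 22562 = -1/152 + 22562 = 3429423/152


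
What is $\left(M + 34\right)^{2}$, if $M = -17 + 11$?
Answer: $784$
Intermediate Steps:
$M = -6$
$\left(M + 34\right)^{2} = \left(-6 + 34\right)^{2} = 28^{2} = 784$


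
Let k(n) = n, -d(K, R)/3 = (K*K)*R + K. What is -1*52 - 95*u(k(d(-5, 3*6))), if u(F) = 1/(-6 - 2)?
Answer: -321/8 ≈ -40.125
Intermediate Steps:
d(K, R) = -3*K - 3*R*K² (d(K, R) = -3*((K*K)*R + K) = -3*(K²*R + K) = -3*(R*K² + K) = -3*(K + R*K²) = -3*K - 3*R*K²)
u(F) = -⅛ (u(F) = 1/(-8) = -⅛)
-1*52 - 95*u(k(d(-5, 3*6))) = -1*52 - 95*(-⅛) = -52 + 95/8 = -321/8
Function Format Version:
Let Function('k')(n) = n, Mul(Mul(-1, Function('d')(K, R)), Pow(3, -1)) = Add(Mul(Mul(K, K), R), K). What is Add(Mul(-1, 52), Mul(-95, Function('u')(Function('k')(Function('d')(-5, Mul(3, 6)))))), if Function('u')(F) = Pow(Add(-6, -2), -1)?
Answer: Rational(-321, 8) ≈ -40.125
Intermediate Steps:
Function('d')(K, R) = Add(Mul(-3, K), Mul(-3, R, Pow(K, 2))) (Function('d')(K, R) = Mul(-3, Add(Mul(Mul(K, K), R), K)) = Mul(-3, Add(Mul(Pow(K, 2), R), K)) = Mul(-3, Add(Mul(R, Pow(K, 2)), K)) = Mul(-3, Add(K, Mul(R, Pow(K, 2)))) = Add(Mul(-3, K), Mul(-3, R, Pow(K, 2))))
Function('u')(F) = Rational(-1, 8) (Function('u')(F) = Pow(-8, -1) = Rational(-1, 8))
Add(Mul(-1, 52), Mul(-95, Function('u')(Function('k')(Function('d')(-5, Mul(3, 6)))))) = Add(Mul(-1, 52), Mul(-95, Rational(-1, 8))) = Add(-52, Rational(95, 8)) = Rational(-321, 8)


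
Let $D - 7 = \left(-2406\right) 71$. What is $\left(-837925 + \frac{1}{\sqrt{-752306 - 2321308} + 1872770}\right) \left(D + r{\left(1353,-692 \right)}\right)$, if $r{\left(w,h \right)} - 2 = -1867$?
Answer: $\frac{253744431599043446252560}{1753635273257} + \frac{86342 i \sqrt{3073614}}{1753635273257} \approx 1.447 \cdot 10^{11} + 8.6319 \cdot 10^{-5} i$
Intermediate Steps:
$r{\left(w,h \right)} = -1865$ ($r{\left(w,h \right)} = 2 - 1867 = -1865$)
$D = -170819$ ($D = 7 - 170826 = -170819$)
$\left(-837925 + \frac{1}{\sqrt{-752306 - 2321308} + 1872770}\right) \left(D + r{\left(1353,-692 \right)}\right) = \left(-837925 + \frac{1}{\sqrt{-752306 - 2321308} + 1872770}\right) \left(-170819 - 1865\right) = \left(-837925 + \frac{1}{\sqrt{-3073614} + 1872770}\right) \left(-172684\right) = \left(-837925 + \frac{1}{i \sqrt{3073614} + 1872770}\right) \left(-172684\right) = \left(-837925 + \frac{1}{1872770 + i \sqrt{3073614}}\right) \left(-172684\right) = 144696240700 - \frac{172684}{1872770 + i \sqrt{3073614}}$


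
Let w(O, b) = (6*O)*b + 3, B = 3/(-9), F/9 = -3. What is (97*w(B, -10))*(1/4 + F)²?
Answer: 25542719/16 ≈ 1.5964e+6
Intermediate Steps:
F = -27 (F = 9*(-3) = -27)
B = -⅓ (B = 3*(-⅑) = -⅓ ≈ -0.33333)
w(O, b) = 3 + 6*O*b (w(O, b) = 6*O*b + 3 = 3 + 6*O*b)
(97*w(B, -10))*(1/4 + F)² = (97*(3 + 6*(-⅓)*(-10)))*(1/4 - 27)² = (97*(3 + 20))*(¼ - 27)² = (97*23)*(-107/4)² = 2231*(11449/16) = 25542719/16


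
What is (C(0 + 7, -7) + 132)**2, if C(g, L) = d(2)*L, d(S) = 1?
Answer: 15625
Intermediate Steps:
C(g, L) = L (C(g, L) = 1*L = L)
(C(0 + 7, -7) + 132)**2 = (-7 + 132)**2 = 125**2 = 15625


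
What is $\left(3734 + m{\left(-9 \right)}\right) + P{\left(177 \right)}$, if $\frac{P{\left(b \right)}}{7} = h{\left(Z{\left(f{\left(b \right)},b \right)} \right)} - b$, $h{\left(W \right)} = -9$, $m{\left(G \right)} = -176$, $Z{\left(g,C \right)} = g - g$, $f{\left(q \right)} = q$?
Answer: $2256$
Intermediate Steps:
$Z{\left(g,C \right)} = 0$
$P{\left(b \right)} = -63 - 7 b$ ($P{\left(b \right)} = 7 \left(-9 - b\right) = -63 - 7 b$)
$\left(3734 + m{\left(-9 \right)}\right) + P{\left(177 \right)} = \left(3734 - 176\right) - 1302 = 3558 - 1302 = 2256$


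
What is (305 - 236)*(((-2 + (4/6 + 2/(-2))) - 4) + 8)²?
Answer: 575/3 ≈ 191.67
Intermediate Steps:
(305 - 236)*(((-2 + (4/6 + 2/(-2))) - 4) + 8)² = 69*(((-2 + (4*(⅙) + 2*(-½))) - 4) + 8)² = 69*(((-2 + (⅔ - 1)) - 4) + 8)² = 69*(((-2 - ⅓) - 4) + 8)² = 69*((-7/3 - 4) + 8)² = 69*(-19/3 + 8)² = 69*(5/3)² = 69*(25/9) = 575/3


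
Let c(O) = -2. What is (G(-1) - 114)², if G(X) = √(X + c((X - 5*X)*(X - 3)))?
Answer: (114 - I*√3)² ≈ 12993.0 - 394.91*I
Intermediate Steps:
G(X) = √(-2 + X) (G(X) = √(X - 2) = √(-2 + X))
(G(-1) - 114)² = (√(-2 - 1) - 114)² = (√(-3) - 114)² = (I*√3 - 114)² = (-114 + I*√3)²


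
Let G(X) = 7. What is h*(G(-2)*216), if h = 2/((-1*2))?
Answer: -1512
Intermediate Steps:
h = -1 (h = 2/(-2) = 2*(-1/2) = -1)
h*(G(-2)*216) = -7*216 = -1*1512 = -1512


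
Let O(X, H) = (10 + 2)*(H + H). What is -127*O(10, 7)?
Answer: -21336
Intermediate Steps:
O(X, H) = 24*H (O(X, H) = 12*(2*H) = 24*H)
-127*O(10, 7) = -3048*7 = -127*168 = -21336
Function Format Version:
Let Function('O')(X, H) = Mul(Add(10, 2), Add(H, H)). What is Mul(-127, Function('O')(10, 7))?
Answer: -21336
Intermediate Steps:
Function('O')(X, H) = Mul(24, H) (Function('O')(X, H) = Mul(12, Mul(2, H)) = Mul(24, H))
Mul(-127, Function('O')(10, 7)) = Mul(-127, Mul(24, 7)) = Mul(-127, 168) = -21336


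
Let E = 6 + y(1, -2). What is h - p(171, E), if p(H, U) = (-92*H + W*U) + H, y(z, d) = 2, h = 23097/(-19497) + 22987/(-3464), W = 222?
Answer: 310159246911/22512536 ≈ 13777.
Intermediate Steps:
h = -176061849/22512536 (h = 23097*(-1/19497) + 22987*(-1/3464) = -7699/6499 - 22987/3464 = -176061849/22512536 ≈ -7.8206)
E = 8 (E = 6 + 2 = 8)
p(H, U) = -91*H + 222*U (p(H, U) = (-92*H + 222*U) + H = -91*H + 222*U)
h - p(171, E) = -176061849/22512536 - (-91*171 + 222*8) = -176061849/22512536 - (-15561 + 1776) = -176061849/22512536 - 1*(-13785) = -176061849/22512536 + 13785 = 310159246911/22512536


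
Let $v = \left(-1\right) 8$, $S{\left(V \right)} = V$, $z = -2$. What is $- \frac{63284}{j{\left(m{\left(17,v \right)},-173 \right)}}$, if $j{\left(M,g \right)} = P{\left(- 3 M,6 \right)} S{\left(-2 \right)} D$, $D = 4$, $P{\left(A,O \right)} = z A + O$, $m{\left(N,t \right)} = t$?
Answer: $- \frac{15821}{84} \approx -188.35$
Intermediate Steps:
$v = -8$
$P{\left(A,O \right)} = O - 2 A$ ($P{\left(A,O \right)} = - 2 A + O = O - 2 A$)
$j{\left(M,g \right)} = -48 - 48 M$ ($j{\left(M,g \right)} = \left(6 - 2 \left(- 3 M\right)\right) \left(-2\right) 4 = \left(6 + 6 M\right) \left(-2\right) 4 = \left(-12 - 12 M\right) 4 = -48 - 48 M$)
$- \frac{63284}{j{\left(m{\left(17,v \right)},-173 \right)}} = - \frac{63284}{-48 - -384} = - \frac{63284}{-48 + 384} = - \frac{63284}{336} = \left(-63284\right) \frac{1}{336} = - \frac{15821}{84}$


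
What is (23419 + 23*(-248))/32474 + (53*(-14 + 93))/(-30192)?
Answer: 199441321/490227504 ≈ 0.40683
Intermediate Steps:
(23419 + 23*(-248))/32474 + (53*(-14 + 93))/(-30192) = (23419 - 5704)*(1/32474) + (53*79)*(-1/30192) = 17715*(1/32474) + 4187*(-1/30192) = 17715/32474 - 4187/30192 = 199441321/490227504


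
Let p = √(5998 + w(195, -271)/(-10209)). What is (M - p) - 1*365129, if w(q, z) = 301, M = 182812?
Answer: -182317 - √625130565729/10209 ≈ -1.8239e+5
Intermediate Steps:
p = √625130565729/10209 (p = √(5998 + 301/(-10209)) = √(5998 + 301*(-1/10209)) = √(5998 - 301/10209) = √(61233281/10209) = √625130565729/10209 ≈ 77.447)
(M - p) - 1*365129 = (182812 - √625130565729/10209) - 1*365129 = (182812 - √625130565729/10209) - 365129 = -182317 - √625130565729/10209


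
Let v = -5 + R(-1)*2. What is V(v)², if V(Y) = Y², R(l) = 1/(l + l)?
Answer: 1296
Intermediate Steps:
R(l) = 1/(2*l)
v = -6 (v = -5 + ((½)/(-1))*2 = -5 + ((½)*(-1))*2 = -5 - ½*2 = -5 - 1 = -6)
V(v)² = ((-6)²)² = 36² = 1296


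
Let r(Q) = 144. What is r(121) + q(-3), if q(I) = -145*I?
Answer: 579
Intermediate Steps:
r(121) + q(-3) = 144 - 145*(-3) = 144 + 435 = 579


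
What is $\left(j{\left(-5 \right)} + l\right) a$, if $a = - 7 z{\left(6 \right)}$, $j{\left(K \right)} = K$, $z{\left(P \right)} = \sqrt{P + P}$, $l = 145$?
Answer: $- 1960 \sqrt{3} \approx -3394.8$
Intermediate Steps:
$z{\left(P \right)} = \sqrt{2} \sqrt{P}$ ($z{\left(P \right)} = \sqrt{2 P} = \sqrt{2} \sqrt{P}$)
$a = - 14 \sqrt{3}$ ($a = - 7 \sqrt{2} \sqrt{6} = - 7 \cdot 2 \sqrt{3} = - 14 \sqrt{3} \approx -24.249$)
$\left(j{\left(-5 \right)} + l\right) a = \left(-5 + 145\right) \left(- 14 \sqrt{3}\right) = 140 \left(- 14 \sqrt{3}\right) = - 1960 \sqrt{3}$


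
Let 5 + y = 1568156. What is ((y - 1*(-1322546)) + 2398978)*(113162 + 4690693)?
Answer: 25410831697125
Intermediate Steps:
y = 1568151 (y = -5 + 1568156 = 1568151)
((y - 1*(-1322546)) + 2398978)*(113162 + 4690693) = ((1568151 - 1*(-1322546)) + 2398978)*(113162 + 4690693) = ((1568151 + 1322546) + 2398978)*4803855 = (2890697 + 2398978)*4803855 = 5289675*4803855 = 25410831697125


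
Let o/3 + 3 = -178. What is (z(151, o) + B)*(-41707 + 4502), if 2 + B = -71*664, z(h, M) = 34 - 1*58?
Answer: 1754959850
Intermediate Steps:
o = -543 (o = -9 + 3*(-178) = -9 - 534 = -543)
z(h, M) = -24 (z(h, M) = 34 - 58 = -24)
B = -47146 (B = -2 - 71*664 = -2 - 47144 = -47146)
(z(151, o) + B)*(-41707 + 4502) = (-24 - 47146)*(-41707 + 4502) = -47170*(-37205) = 1754959850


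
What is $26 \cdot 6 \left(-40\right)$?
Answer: $-6240$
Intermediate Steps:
$26 \cdot 6 \left(-40\right) = 156 \left(-40\right) = -6240$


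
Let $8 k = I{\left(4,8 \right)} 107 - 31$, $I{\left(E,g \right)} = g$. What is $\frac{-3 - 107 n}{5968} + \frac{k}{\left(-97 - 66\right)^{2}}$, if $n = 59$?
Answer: $- \frac{83597177}{79281896} \approx -1.0544$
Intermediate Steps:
$k = \frac{825}{8}$ ($k = \frac{8 \cdot 107 - 31}{8} = \frac{856 - 31}{8} = \frac{1}{8} \cdot 825 = \frac{825}{8} \approx 103.13$)
$\frac{-3 - 107 n}{5968} + \frac{k}{\left(-97 - 66\right)^{2}} = \frac{-3 - 6313}{5968} + \frac{825}{8 \left(-97 - 66\right)^{2}} = \left(-3 - 6313\right) \frac{1}{5968} + \frac{825}{8 \left(-163\right)^{2}} = \left(-6316\right) \frac{1}{5968} + \frac{825}{8 \cdot 26569} = - \frac{1579}{1492} + \frac{825}{8} \cdot \frac{1}{26569} = - \frac{1579}{1492} + \frac{825}{212552} = - \frac{83597177}{79281896}$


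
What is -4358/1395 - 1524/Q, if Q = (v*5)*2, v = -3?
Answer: 66508/1395 ≈ 47.676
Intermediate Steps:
Q = -30 (Q = -3*5*2 = -15*2 = -30)
-4358/1395 - 1524/Q = -4358/1395 - 1524/(-30) = -4358*1/1395 - 1524*(-1/30) = -4358/1395 + 254/5 = 66508/1395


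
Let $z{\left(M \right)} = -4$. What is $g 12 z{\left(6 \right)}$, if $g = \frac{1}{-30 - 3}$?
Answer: $\frac{16}{11} \approx 1.4545$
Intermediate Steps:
$g = - \frac{1}{33}$ ($g = \frac{1}{-33} = - \frac{1}{33} \approx -0.030303$)
$g 12 z{\left(6 \right)} = \left(- \frac{1}{33}\right) 12 \left(-4\right) = \left(- \frac{4}{11}\right) \left(-4\right) = \frac{16}{11}$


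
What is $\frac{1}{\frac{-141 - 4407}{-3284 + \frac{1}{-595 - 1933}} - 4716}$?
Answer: $- \frac{8301953}{39140513004} \approx -0.00021211$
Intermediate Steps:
$\frac{1}{\frac{-141 - 4407}{-3284 + \frac{1}{-595 - 1933}} - 4716} = \frac{1}{- \frac{4548}{-3284 + \frac{1}{-2528}} - 4716} = \frac{1}{- \frac{4548}{-3284 - \frac{1}{2528}} - 4716} = \frac{1}{- \frac{4548}{- \frac{8301953}{2528}} - 4716} = \frac{1}{\left(-4548\right) \left(- \frac{2528}{8301953}\right) - 4716} = \frac{1}{\frac{11497344}{8301953} - 4716} = \frac{1}{- \frac{39140513004}{8301953}} = - \frac{8301953}{39140513004}$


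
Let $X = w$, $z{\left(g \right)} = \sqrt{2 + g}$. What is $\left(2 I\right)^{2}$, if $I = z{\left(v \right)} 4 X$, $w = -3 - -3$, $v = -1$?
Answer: $0$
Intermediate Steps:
$w = 0$ ($w = -3 + 3 = 0$)
$X = 0$
$I = 0$ ($I = \sqrt{2 - 1} \cdot 4 \cdot 0 = \sqrt{1} \cdot 4 \cdot 0 = 1 \cdot 4 \cdot 0 = 4 \cdot 0 = 0$)
$\left(2 I\right)^{2} = \left(2 \cdot 0\right)^{2} = 0^{2} = 0$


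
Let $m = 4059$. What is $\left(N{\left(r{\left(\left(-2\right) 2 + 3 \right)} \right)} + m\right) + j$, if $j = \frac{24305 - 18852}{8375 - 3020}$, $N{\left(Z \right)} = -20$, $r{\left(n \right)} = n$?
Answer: $\frac{3090614}{765} \approx 4040.0$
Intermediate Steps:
$j = \frac{779}{765}$ ($j = \frac{5453}{5355} = 5453 \cdot \frac{1}{5355} = \frac{779}{765} \approx 1.0183$)
$\left(N{\left(r{\left(\left(-2\right) 2 + 3 \right)} \right)} + m\right) + j = \left(-20 + 4059\right) + \frac{779}{765} = 4039 + \frac{779}{765} = \frac{3090614}{765}$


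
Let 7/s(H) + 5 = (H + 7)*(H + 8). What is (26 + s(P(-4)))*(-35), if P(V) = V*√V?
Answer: -13254605/14569 - 29400*I/14569 ≈ -909.78 - 2.018*I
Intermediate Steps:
P(V) = V^(3/2)
s(H) = 7/(-5 + (7 + H)*(8 + H)) (s(H) = 7/(-5 + (H + 7)*(H + 8)) = 7/(-5 + (7 + H)*(8 + H)))
(26 + s(P(-4)))*(-35) = (26 + 7/(51 + ((-4)^(3/2))² + 15*(-4)^(3/2)))*(-35) = (26 + 7/(51 + (-8*I)² + 15*(-8*I)))*(-35) = (26 + 7/(51 - 64 - 120*I))*(-35) = (26 + 7/(-13 - 120*I))*(-35) = (26 + 7*((-13 + 120*I)/14569))*(-35) = (26 + 7*(-13 + 120*I)/14569)*(-35) = -910 - 245*(-13 + 120*I)/14569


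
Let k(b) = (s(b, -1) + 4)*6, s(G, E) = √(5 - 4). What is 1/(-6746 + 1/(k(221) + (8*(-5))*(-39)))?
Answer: -1590/10726139 ≈ -0.00014824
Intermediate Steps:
s(G, E) = 1 (s(G, E) = √1 = 1)
k(b) = 30 (k(b) = (1 + 4)*6 = 5*6 = 30)
1/(-6746 + 1/(k(221) + (8*(-5))*(-39))) = 1/(-6746 + 1/(30 + (8*(-5))*(-39))) = 1/(-6746 + 1/(30 - 40*(-39))) = 1/(-6746 + 1/(30 + 1560)) = 1/(-6746 + 1/1590) = 1/(-10726139/1590) = -1590/10726139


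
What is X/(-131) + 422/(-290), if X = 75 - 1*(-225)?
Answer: -71141/18995 ≈ -3.7452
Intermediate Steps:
X = 300 (X = 75 + 225 = 300)
X/(-131) + 422/(-290) = 300/(-131) + 422/(-290) = 300*(-1/131) + 422*(-1/290) = -300/131 - 211/145 = -71141/18995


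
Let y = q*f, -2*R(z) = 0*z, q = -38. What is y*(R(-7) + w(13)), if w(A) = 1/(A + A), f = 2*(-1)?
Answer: 38/13 ≈ 2.9231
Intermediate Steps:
f = -2
R(z) = 0 (R(z) = -0*z = -½*0 = 0)
w(A) = 1/(2*A)
y = 76 (y = -38*(-2) = 76)
y*(R(-7) + w(13)) = 76*(0 + (½)/13) = 76*(0 + (½)*(1/13)) = 76*(0 + 1/26) = 76*(1/26) = 38/13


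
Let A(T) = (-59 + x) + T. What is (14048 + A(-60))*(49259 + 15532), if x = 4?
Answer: 902733003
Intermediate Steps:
A(T) = -55 + T (A(T) = (-59 + 4) + T = -55 + T)
(14048 + A(-60))*(49259 + 15532) = (14048 + (-55 - 60))*(49259 + 15532) = (14048 - 115)*64791 = 13933*64791 = 902733003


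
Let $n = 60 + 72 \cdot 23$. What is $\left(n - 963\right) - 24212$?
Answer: $-23459$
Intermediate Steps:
$n = 1716$ ($n = 60 + 1656 = 1716$)
$\left(n - 963\right) - 24212 = \left(1716 - 963\right) - 24212 = 753 - 24212 = -23459$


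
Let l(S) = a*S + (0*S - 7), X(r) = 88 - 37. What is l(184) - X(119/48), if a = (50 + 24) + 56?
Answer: 23862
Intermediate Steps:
X(r) = 51
a = 130 (a = 74 + 56 = 130)
l(S) = -7 + 130*S (l(S) = 130*S + (0*S - 7) = 130*S + (0 - 7) = 130*S - 7 = -7 + 130*S)
l(184) - X(119/48) = (-7 + 130*184) - 1*51 = (-7 + 23920) - 51 = 23913 - 51 = 23862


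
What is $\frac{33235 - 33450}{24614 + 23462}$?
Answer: $- \frac{215}{48076} \approx -0.0044721$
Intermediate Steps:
$\frac{33235 - 33450}{24614 + 23462} = - \frac{215}{48076}$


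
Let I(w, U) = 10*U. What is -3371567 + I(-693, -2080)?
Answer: -3392367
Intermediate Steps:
-3371567 + I(-693, -2080) = -3371567 + 10*(-2080) = -3371567 - 20800 = -3392367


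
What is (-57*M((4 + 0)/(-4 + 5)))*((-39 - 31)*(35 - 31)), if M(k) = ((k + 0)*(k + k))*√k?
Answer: 1021440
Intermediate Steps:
M(k) = 2*k^(5/2) (M(k) = (k*(2*k))*√k = (2*k²)*√k = 2*k^(5/2))
(-57*M((4 + 0)/(-4 + 5)))*((-39 - 31)*(35 - 31)) = (-114*((4 + 0)/(-4 + 5))^(5/2))*((-39 - 31)*(35 - 31)) = (-114*(4/1)^(5/2))*(-70*4) = -114*(4*1)^(5/2)*(-280) = -114*4^(5/2)*(-280) = -114*32*(-280) = -57*64*(-280) = -3648*(-280) = 1021440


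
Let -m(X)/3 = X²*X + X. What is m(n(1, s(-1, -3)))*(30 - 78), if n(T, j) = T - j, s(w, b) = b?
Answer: 9792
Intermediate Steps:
m(X) = -3*X - 3*X³ (m(X) = -3*(X²*X + X) = -3*(X³ + X) = -3*(X + X³) = -3*X - 3*X³)
m(n(1, s(-1, -3)))*(30 - 78) = (-3*(1 - 1*(-3))*(1 + (1 - 1*(-3))²))*(30 - 78) = -3*(1 + 3)*(1 + (1 + 3)²)*(-48) = -3*4*(1 + 4²)*(-48) = -3*4*(1 + 16)*(-48) = -3*4*17*(-48) = -204*(-48) = 9792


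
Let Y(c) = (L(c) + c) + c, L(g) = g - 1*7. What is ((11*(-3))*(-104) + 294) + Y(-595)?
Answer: 1934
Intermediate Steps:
L(g) = -7 + g (L(g) = g - 7 = -7 + g)
Y(c) = -7 + 3*c (Y(c) = ((-7 + c) + c) + c = (-7 + 2*c) + c = -7 + 3*c)
((11*(-3))*(-104) + 294) + Y(-595) = ((11*(-3))*(-104) + 294) + (-7 + 3*(-595)) = (-33*(-104) + 294) + (-7 - 1785) = (3432 + 294) - 1792 = 3726 - 1792 = 1934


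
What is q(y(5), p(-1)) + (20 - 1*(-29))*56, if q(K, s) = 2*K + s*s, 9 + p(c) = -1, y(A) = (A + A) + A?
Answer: 2874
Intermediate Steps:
y(A) = 3*A (y(A) = 2*A + A = 3*A)
p(c) = -10 (p(c) = -9 - 1 = -10)
q(K, s) = s**2 + 2*K (q(K, s) = 2*K + s**2 = s**2 + 2*K)
q(y(5), p(-1)) + (20 - 1*(-29))*56 = ((-10)**2 + 2*(3*5)) + (20 - 1*(-29))*56 = (100 + 2*15) + (20 + 29)*56 = (100 + 30) + 49*56 = 130 + 2744 = 2874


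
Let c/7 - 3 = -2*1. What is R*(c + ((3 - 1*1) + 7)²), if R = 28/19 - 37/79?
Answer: 132792/1501 ≈ 88.469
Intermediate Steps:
R = 1509/1501 (R = 28*(1/19) - 37*1/79 = 28/19 - 37/79 = 1509/1501 ≈ 1.0053)
c = 7 (c = 21 + 7*(-2*1) = 21 + 7*(-2) = 21 - 14 = 7)
R*(c + ((3 - 1*1) + 7)²) = 1509*(7 + ((3 - 1*1) + 7)²)/1501 = 1509*(7 + ((3 - 1) + 7)²)/1501 = 1509*(7 + (2 + 7)²)/1501 = 1509*(7 + 9²)/1501 = 1509*(7 + 81)/1501 = (1509/1501)*88 = 132792/1501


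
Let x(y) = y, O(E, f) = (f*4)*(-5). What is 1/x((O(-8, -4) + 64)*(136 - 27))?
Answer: 1/15696 ≈ 6.3710e-5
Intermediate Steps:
O(E, f) = -20*f (O(E, f) = (4*f)*(-5) = -20*f)
1/x((O(-8, -4) + 64)*(136 - 27)) = 1/((-20*(-4) + 64)*(136 - 27)) = 1/((80 + 64)*109) = 1/(144*109) = 1/15696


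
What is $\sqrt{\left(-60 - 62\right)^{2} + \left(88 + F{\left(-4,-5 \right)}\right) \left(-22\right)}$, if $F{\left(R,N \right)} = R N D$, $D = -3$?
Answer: $2 \sqrt{3567} \approx 119.45$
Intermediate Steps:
$F{\left(R,N \right)} = - 3 N R$ ($F{\left(R,N \right)} = R N \left(-3\right) = N R \left(-3\right) = - 3 N R$)
$\sqrt{\left(-60 - 62\right)^{2} + \left(88 + F{\left(-4,-5 \right)}\right) \left(-22\right)} = \sqrt{\left(-60 - 62\right)^{2} + \left(88 - \left(-15\right) \left(-4\right)\right) \left(-22\right)} = \sqrt{\left(-122\right)^{2} + \left(88 - 60\right) \left(-22\right)} = \sqrt{14884 + 28 \left(-22\right)} = \sqrt{14884 - 616} = \sqrt{14268} = 2 \sqrt{3567}$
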